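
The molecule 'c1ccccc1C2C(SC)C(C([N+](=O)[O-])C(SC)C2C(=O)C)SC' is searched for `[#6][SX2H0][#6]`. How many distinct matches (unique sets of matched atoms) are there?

3

[#6][SX2H0][#6] is the SMARTS for a thioether: an aliphatic sulfur bridging two carbons with no H on the sulfur.
The molecule carries 3 separate instances of a methylthio ether (-SCH3) meeting every constraint; each maps to a distinct set of atoms, giving 3 matches.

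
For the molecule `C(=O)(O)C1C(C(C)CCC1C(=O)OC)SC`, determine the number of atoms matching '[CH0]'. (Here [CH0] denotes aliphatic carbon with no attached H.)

2

The query [CH0] means: aliphatic carbon with no attached hydrogen.
Check the 16 heavy atoms by environment: 4× C (H1) → no; 2× C (H2) → no; 2× C (H0) → match; 3× O (H0) → no; 1× O (H1) → no; 3× C (H3) → no; 1× S (H0) → no.
That gives 2 matching atoms.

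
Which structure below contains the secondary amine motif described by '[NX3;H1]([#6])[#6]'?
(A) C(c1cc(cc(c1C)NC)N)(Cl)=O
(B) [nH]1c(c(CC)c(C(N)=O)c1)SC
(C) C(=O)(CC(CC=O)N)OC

[NX3;H1]([#6])[#6] describes a trivalent nitrogen with one H, bonded to two carbons (a secondary amine).
(A) contains an N-methylamino group (-NHCH3), which satisfies every atom and bond constraint.
(B) has a primary amide (-C(=O)NH2) but the -C(=O)NH2 nitrogen has H2, not H1.
(C) has a primary amino group (-NH2) but the nitrogen has H2 and only one carbon neighbour.
So the answer is (A).

A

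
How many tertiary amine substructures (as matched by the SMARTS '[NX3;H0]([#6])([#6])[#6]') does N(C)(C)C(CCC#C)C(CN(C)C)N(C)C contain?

3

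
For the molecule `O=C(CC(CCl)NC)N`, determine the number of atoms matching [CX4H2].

2

The query [CX4H2] means: sp3 carbon (X4) with exactly two hydrogens.
Check the 9 heavy atoms by environment: 2× C (H2, X4) → match; 1× C (H1, X4) → no; 1× Cl (H0, X1) → no; 1× C (H0, X3) → no; 1× O (H0, X1) → no; 1× N (H2, X3) → no; 1× N (H1, X3) → no; 1× C (H3, X4) → no.
That gives 2 matching atoms.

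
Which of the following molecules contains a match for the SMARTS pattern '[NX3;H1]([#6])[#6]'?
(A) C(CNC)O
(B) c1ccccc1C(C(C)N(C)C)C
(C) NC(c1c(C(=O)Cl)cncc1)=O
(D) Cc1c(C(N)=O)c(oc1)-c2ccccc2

A

[NX3;H1]([#6])[#6] describes a trivalent nitrogen with one H, bonded to two carbons (a secondary amine).
(A) contains an N-methylamino group (-NHCH3), which satisfies every atom and bond constraint.
(B) has a dimethylamino group (-N(CH3)2) but the nitrogen has H0, not H1.
(C) has a primary amide (-C(=O)NH2) but the -C(=O)NH2 nitrogen has H2, not H1.
(D) has a primary amide (-C(=O)NH2) but the -C(=O)NH2 nitrogen has H2, not H1.
So the answer is (A).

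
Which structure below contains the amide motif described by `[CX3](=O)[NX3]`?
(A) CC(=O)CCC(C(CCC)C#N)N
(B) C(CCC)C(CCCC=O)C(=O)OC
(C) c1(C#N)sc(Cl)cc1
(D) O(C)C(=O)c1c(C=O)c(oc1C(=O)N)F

[CX3](=O)[NX3] describes a carbonyl carbon bonded to a trivalent nitrogen (an amide).
(A) has a primary amino group (-NH2) but the -NH2 is not attached to a carbonyl carbon.
(B) has a methyl-ester group (-C(=O)OCH3) but the carbonyl is bonded to O, not to an NX3 nitrogen.
(C) has a nitrile (-C#N) but the nitrile N is NX1 (triple-bonded), not NX3.
(D) contains a primary amide (-C(=O)NH2), which satisfies every atom and bond constraint.
So the answer is (D).

D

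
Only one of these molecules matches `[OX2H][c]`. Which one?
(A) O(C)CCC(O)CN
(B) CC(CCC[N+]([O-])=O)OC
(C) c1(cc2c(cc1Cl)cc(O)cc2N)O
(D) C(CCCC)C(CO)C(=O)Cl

C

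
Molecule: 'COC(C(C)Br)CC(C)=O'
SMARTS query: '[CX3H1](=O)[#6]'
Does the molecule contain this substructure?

No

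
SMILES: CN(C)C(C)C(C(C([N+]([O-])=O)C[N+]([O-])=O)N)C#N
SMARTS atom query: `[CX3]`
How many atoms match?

0

Check the 18 heavy atoms by environment: 8× C (X4) → no; 2× N (X3) → no; 2× N (charge +1, X3) → no; 2× O (charge -1, X1) → no; 2× O (X1) → no; 1× C (X2) → no; 1× N (X1) → no.
No environment satisfies the query, so 0 matching atoms.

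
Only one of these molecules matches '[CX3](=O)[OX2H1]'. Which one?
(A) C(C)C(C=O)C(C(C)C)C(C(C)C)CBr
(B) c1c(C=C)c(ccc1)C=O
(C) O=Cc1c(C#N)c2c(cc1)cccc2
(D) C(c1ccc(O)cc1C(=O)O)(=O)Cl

[CX3](=O)[OX2H1] describes an sp2 carbon double-bonded to O and single-bonded to an -OH oxygen (a carboxylic acid).
(A) has an aldehyde (-CHO) but there is no singly-bonded oxygen on the carbonyl carbon.
(B) has an aldehyde (-CHO) but there is no singly-bonded oxygen on the carbonyl carbon.
(C) has an aldehyde (-CHO) but there is no singly-bonded oxygen on the carbonyl carbon.
(D) contains a carboxylic acid group (-C(=O)OH), which satisfies every atom and bond constraint.
So the answer is (D).

D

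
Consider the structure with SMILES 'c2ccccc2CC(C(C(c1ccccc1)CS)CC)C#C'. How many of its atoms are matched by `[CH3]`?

1

Check the 22 heavy atoms by environment: 3× C (H2) → no; 4× C (H1) → no; 1× S (H1) → no; 2× c (aromatic, H0) → no; 10× c (aromatic, H1) → no; 1× C (H3) → match; 1× C (H0) → no.
That gives 1 matching atom.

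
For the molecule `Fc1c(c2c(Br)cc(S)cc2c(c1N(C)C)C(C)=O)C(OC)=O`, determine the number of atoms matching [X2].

2

The query [X2] means: any atom with exactly two total connections (bonds + H).
Check the 23 heavy atoms by environment: 10× c (aromatic, X3) → no; 1× S (X2) → match; 1× Br (X1) → no; 1× N (X3) → no; 4× C (X4) → no; 2× C (X3) → no; 2× O (X1) → no; 1× O (X2) → match; 1× F (X1) → no.
Summing the matching environments: 1 + 1 = 2 matching atoms.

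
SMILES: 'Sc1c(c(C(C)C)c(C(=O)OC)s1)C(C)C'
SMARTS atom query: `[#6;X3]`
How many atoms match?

5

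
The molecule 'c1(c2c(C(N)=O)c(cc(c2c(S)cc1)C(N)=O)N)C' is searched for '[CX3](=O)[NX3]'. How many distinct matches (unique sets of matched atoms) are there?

2

[CX3](=O)[NX3] is the SMARTS for an amide: a carbonyl carbon bonded to a trivalent nitrogen.
The molecule carries 2 separate instances of a primary amide (-C(=O)NH2) meeting every constraint; each maps to a distinct set of atoms, giving 2 matches.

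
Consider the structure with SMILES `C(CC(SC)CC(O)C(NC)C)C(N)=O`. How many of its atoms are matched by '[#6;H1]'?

3

The query [#6;H1] means: any carbon bearing exactly one hydrogen.
Check the 15 heavy atoms by environment: 3× C (H3) → no; 3× C (H1) → match; 3× C (H2) → no; 1× O (H1) → no; 1× C (H0) → no; 1× O (H0) → no; 1× N (H2) → no; 1× N (H1) → no; 1× S (H0) → no.
That gives 3 matching atoms.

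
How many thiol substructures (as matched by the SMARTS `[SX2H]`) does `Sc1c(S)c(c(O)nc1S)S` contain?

[SX2H] is the SMARTS for a thiol: an aliphatic sulfur with two connections, one being H.
The molecule carries 4 separate instances of a thiol (-SH) meeting every constraint; each maps to a distinct set of atoms, giving 4 matches.

4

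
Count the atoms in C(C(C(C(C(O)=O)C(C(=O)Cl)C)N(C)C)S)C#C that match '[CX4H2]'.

The query [CX4H2] means: sp3 carbon (X4) with exactly two hydrogens.
Check the 18 heavy atoms by environment: 1× C (H2, X4) → match; 4× C (H1, X4) → no; 3× C (H3, X4) → no; 2× C (H0, X3) → no; 2× O (H0, X1) → no; 1× O (H1, X2) → no; 1× S (H1, X2) → no; 1× C (H0, X2) → no; 1× C (H1, X2) → no; 1× Cl (H0, X1) → no; 1× N (H0, X3) → no.
That gives 1 matching atom.

1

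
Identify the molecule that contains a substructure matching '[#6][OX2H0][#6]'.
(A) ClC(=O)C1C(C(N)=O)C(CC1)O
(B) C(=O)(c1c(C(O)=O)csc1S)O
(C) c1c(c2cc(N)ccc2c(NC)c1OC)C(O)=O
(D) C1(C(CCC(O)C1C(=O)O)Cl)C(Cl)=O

[#6][OX2H0][#6] describes an aliphatic oxygen bridging two carbons with no H on the oxygen (an ether).
(A) has a hydroxyl group (-OH) but the oxygen has H1, not H0 bridging two carbons.
(B) has a carboxylic acid group (-C(=O)OH) but the -OH oxygen has H1; the =O is OX1, not OX2.
(C) contains a methoxy ether (-OCH3), which satisfies every atom and bond constraint.
(D) has a hydroxyl group (-OH) but the oxygen has H1, not H0 bridging two carbons.
So the answer is (C).

C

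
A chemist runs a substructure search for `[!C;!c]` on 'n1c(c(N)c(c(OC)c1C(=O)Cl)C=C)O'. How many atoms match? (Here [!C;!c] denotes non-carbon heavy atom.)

The query [!C;!c] means: neither aliphatic nor aromatic carbon — same as [!#6].
Check the 15 heavy atoms by environment: 1× n (aromatic) → match; 5× c (aromatic) → no; 1× N → match; 3× O → match; 4× C → no; 1× Cl → match.
Summing the matching environments: 1 + 1 + 3 + 1 = 6 matching atoms.

6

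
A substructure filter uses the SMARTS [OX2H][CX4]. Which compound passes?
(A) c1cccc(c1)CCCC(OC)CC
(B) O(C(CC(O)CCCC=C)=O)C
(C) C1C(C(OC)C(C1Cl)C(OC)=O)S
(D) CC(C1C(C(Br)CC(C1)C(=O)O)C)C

B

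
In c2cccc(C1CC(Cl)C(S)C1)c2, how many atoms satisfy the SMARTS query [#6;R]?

11

The query [#6;R] means: carbon that is part of a ring.
Check the 13 heavy atoms by environment: 5× C (in 5-ring) → match; 6× c (aromatic, in 6-ring) → match; 1× Cl (acyclic) → no; 1× S (acyclic) → no.
Summing the matching environments: 5 + 6 = 11 matching atoms.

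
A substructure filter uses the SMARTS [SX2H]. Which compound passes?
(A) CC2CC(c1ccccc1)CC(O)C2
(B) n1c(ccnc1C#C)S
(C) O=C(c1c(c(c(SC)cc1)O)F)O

B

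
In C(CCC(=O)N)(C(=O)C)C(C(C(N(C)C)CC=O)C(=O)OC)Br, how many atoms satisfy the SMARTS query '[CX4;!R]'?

11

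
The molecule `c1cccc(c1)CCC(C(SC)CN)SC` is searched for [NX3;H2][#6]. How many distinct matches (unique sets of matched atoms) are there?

[NX3;H2][#6] is the SMARTS for a primary amine: a trivalent nitrogen with two H attached to carbon.
Exactly one fragment in the molecule meets all constraints, giving 1 match.

1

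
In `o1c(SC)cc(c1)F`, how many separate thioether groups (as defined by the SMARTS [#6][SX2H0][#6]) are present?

1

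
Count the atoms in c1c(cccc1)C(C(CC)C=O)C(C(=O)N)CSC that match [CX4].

7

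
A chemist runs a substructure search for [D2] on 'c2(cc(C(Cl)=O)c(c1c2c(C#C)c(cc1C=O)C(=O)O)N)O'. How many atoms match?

4

The query [D2] means: atom with exactly two heavy-atom neighbours.
Check the 22 heavy atoms by environment: 8× c (aromatic, D3) → no; 2× c (aromatic, D2) → match; 2× C (D2) → match; 1× C (D1) → no; 2× C (D3) → no; 5× O (D1) → no; 1× Cl (D1) → no; 1× N (D1) → no.
Summing the matching environments: 2 + 2 = 4 matching atoms.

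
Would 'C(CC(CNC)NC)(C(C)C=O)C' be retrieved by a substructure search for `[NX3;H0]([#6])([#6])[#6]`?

The pattern [NX3;H0]([#6])([#6])[#6] describes a trivalent nitrogen with no H, bonded to three carbons — a tertiary amine.
The closest candidate here is an N-methylamino group (-NHCH3), but the nitrogen still has one H (H1), not H0. No other fragment satisfies the full query, so there is no match.

No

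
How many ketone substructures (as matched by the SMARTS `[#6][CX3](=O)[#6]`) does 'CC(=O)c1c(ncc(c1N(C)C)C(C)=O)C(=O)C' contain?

[#6][CX3](=O)[#6] is the SMARTS for a ketone: a carbonyl carbon (no H) flanked by two carbons.
The molecule carries 3 separate instances of an acetyl/ketone group (-C(=O)CH3) meeting every constraint; each maps to a distinct set of atoms, giving 3 matches.

3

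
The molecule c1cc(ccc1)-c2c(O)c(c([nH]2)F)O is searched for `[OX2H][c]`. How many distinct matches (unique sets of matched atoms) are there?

2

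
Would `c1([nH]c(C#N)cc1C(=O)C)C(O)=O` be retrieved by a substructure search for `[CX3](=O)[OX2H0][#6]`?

No

The pattern [CX3](=O)[OX2H0][#6] describes a carbonyl carbon bonded to an oxygen that is itself bonded to carbon (no H on that O) — an ester.
The closest candidate here is a carboxylic acid group (-C(=O)OH), but the singly-bonded O carries H (OX2H1, not H0). No other fragment satisfies the full query, so there is no match.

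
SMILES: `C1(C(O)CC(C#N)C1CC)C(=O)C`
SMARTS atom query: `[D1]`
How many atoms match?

5

The query [D1] means: atom with exactly one heavy-atom neighbour (degree 1).
Check the 13 heavy atoms by environment: 5× C (D3) → no; 3× C (D2) → no; 1× N (D1) → match; 2× O (D1) → match; 2× C (D1) → match.
Summing the matching environments: 1 + 2 + 2 = 5 matching atoms.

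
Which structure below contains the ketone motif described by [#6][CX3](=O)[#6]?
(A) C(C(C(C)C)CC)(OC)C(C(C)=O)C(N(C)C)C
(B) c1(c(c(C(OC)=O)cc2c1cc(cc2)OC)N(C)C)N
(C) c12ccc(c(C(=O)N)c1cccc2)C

A

[#6][CX3](=O)[#6] describes a carbonyl carbon (no H) flanked by two carbons (a ketone).
(A) contains an acetyl/ketone group (-C(=O)CH3), which satisfies every atom and bond constraint.
(B) has a methyl-ester group (-C(=O)OCH3) but one neighbour of the carbonyl carbon is O, not C.
(C) has a primary amide (-C(=O)NH2) but one neighbour of the carbonyl carbon is N, not C.
So the answer is (A).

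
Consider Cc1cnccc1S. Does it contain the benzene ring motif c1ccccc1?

The pattern c1ccccc1 describes six aromatic carbons in a ring — a benzene ring.
The closest candidate here is a methyl group (-CH3), but no six-membered all-carbon aromatic ring is present. No other fragment satisfies the full query, so there is no match.

No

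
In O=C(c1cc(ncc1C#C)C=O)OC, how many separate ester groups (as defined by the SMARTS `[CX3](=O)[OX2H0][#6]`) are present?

[CX3](=O)[OX2H0][#6] is the SMARTS for an ester: a carbonyl carbon bonded to an oxygen that is itself bonded to carbon (no H on that O).
Exactly one fragment in the molecule meets all constraints, giving 1 match.

1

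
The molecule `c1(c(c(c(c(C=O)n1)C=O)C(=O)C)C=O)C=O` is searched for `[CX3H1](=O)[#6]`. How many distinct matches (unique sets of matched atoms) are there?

4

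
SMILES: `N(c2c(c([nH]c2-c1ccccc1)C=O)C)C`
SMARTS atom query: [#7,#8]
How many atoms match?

Check the 16 heavy atoms by environment: 1× n (aromatic) → match; 10× c (aromatic) → no; 1× N → match; 3× C → no; 1× O → match.
Summing the matching environments: 1 + 1 + 1 = 3 matching atoms.

3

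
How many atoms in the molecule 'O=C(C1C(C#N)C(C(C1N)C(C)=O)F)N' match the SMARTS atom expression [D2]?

1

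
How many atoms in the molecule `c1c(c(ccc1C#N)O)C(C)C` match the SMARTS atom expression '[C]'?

The query [C] means: uppercase C matches aliphatic (non-aromatic) carbon only.
Check the 12 heavy atoms by environment: 6× c (aromatic) → no; 1× O → no; 4× C → match; 1× N → no.
That gives 4 matching atoms.

4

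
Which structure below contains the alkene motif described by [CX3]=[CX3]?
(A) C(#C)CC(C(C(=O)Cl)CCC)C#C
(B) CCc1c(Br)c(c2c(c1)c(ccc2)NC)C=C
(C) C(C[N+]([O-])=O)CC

[CX3]=[CX3] describes a non-aromatic C=C double bond between two sp2 carbons (an alkene).
(A) has an ethynyl group (-C#CH) but the C-C bond is a triple bond, not a double bond.
(B) contains a vinyl group (-CH=CH2), which satisfies every atom and bond constraint.
(C) has an ethyl group (-CH2CH3) but its C-C bond is a single bond between CX4 carbons, not CX3=CX3.
So the answer is (B).

B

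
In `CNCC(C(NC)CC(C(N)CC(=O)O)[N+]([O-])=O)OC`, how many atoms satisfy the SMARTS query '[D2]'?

6

The query [D2] means: atom with exactly two heavy-atom neighbours.
Check the 20 heavy atoms by environment: 3× C (D2) → match; 5× C (D3) → no; 1× O (D2) → match; 3× C (D1) → no; 1× N (D1) → no; 2× N (D2) → match; 1× N (charge +1, D3) → no; 1× O (charge -1, D1) → no; 3× O (D1) → no.
Summing the matching environments: 3 + 1 + 2 = 6 matching atoms.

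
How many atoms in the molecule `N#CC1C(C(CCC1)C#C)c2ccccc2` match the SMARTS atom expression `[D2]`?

10

The query [D2] means: atom with exactly two heavy-atom neighbours.
Check the 16 heavy atoms by environment: 3× C (D3) → no; 5× C (D2) → match; 1× C (D1) → no; 1× c (aromatic, D3) → no; 5× c (aromatic, D2) → match; 1× N (D1) → no.
Summing the matching environments: 5 + 5 = 10 matching atoms.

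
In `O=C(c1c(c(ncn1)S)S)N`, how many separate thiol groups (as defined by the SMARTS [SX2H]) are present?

2

[SX2H] is the SMARTS for a thiol: an aliphatic sulfur with two connections, one being H.
The molecule carries 2 separate instances of a thiol (-SH) meeting every constraint; each maps to a distinct set of atoms, giving 2 matches.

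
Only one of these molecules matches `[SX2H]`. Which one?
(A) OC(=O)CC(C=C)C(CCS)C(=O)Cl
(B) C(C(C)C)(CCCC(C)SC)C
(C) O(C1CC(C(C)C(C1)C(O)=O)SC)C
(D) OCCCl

A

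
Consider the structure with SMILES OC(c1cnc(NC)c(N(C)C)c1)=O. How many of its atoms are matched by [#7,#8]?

5

The query [#7,#8] means: nitrogen or oxygen (comma = OR).
Check the 14 heavy atoms by environment: 1× n (aromatic) → match; 5× c (aromatic) → no; 2× N → match; 4× C → no; 2× O → match.
Summing the matching environments: 1 + 2 + 2 = 5 matching atoms.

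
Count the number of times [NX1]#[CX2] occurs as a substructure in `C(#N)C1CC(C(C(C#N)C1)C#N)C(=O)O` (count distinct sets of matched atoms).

3

[NX1]#[CX2] is the SMARTS for a nitrile: a nitrogen triple-bonded to a two-connected carbon.
The molecule carries 3 separate instances of a nitrile (-C#N) meeting every constraint; each maps to a distinct set of atoms, giving 3 matches.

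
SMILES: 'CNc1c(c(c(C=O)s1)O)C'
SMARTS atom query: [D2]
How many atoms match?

3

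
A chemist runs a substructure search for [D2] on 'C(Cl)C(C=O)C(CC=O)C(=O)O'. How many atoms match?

4

The query [D2] means: atom with exactly two heavy-atom neighbours.
Check the 12 heavy atoms by environment: 4× C (D2) → match; 3× C (D3) → no; 4× O (D1) → no; 1× Cl (D1) → no.
That gives 4 matching atoms.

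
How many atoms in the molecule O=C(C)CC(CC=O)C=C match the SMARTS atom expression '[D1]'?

Check the 10 heavy atoms by environment: 4× C (D2) → no; 2× C (D3) → no; 2× O (D1) → match; 2× C (D1) → match.
Summing the matching environments: 2 + 2 = 4 matching atoms.

4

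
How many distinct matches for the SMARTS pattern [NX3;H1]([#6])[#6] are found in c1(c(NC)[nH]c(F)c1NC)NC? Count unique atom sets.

3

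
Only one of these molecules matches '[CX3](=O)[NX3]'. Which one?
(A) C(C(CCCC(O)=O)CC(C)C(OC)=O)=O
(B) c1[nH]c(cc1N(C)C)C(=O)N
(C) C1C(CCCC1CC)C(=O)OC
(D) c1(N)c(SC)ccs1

B

[CX3](=O)[NX3] describes a carbonyl carbon bonded to a trivalent nitrogen (an amide).
(A) has a methyl-ester group (-C(=O)OCH3) but the carbonyl is bonded to O, not to an NX3 nitrogen.
(B) contains a primary amide (-C(=O)NH2), which satisfies every atom and bond constraint.
(C) has a methyl-ester group (-C(=O)OCH3) but the carbonyl is bonded to O, not to an NX3 nitrogen.
(D) has a primary amino group (-NH2) but the -NH2 is not attached to a carbonyl carbon.
So the answer is (B).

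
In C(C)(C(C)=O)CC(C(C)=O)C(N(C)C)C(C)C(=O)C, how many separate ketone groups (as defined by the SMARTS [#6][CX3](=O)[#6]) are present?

[#6][CX3](=O)[#6] is the SMARTS for a ketone: a carbonyl carbon (no H) flanked by two carbons.
The molecule carries 3 separate instances of an acetyl/ketone group (-C(=O)CH3) meeting every constraint; each maps to a distinct set of atoms, giving 3 matches.

3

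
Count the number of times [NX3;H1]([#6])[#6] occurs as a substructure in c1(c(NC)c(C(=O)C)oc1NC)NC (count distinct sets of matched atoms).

[NX3;H1]([#6])[#6] is the SMARTS for a secondary amine: a trivalent nitrogen with one H, bonded to two carbons.
The molecule carries 3 separate instances of an N-methylamino group (-NHCH3) meeting every constraint; each maps to a distinct set of atoms, giving 3 matches.

3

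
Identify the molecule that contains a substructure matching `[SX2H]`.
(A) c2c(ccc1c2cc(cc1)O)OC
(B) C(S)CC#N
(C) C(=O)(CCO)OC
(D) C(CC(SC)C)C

[SX2H] describes an aliphatic sulfur with two connections, one being H (a thiol).
(A) has a hydroxyl group (-OH) but it is an -OH, not an -SH.
(B) contains a thiol (-SH), which satisfies every atom and bond constraint.
(C) has a hydroxyl group (-OH) but it is an -OH, not an -SH.
(D) has a methylthio ether (-SCH3) but the sulfur has H0 (bonded to two carbons), not H1.
So the answer is (B).

B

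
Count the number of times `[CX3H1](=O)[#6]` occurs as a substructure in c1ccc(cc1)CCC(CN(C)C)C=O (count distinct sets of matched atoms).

[CX3H1](=O)[#6] is the SMARTS for an aldehyde: an sp2 carbon with one H, double-bonded to O and single-bonded to carbon.
Exactly one fragment in the molecule meets all constraints, giving 1 match.

1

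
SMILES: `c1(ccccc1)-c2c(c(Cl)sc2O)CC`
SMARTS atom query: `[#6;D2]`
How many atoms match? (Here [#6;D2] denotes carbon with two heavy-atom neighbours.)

6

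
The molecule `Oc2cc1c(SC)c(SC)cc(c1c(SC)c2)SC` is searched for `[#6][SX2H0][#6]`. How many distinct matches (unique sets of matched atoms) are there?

4

[#6][SX2H0][#6] is the SMARTS for a thioether: an aliphatic sulfur bridging two carbons with no H on the sulfur.
The molecule carries 4 separate instances of a methylthio ether (-SCH3) meeting every constraint; each maps to a distinct set of atoms, giving 4 matches.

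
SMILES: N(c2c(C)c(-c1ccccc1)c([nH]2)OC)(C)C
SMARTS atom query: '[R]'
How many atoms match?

The query [R] means: R matches any atom that is part of a ring.
Check the 17 heavy atoms by environment: 1× n (aromatic, in 5-ring) → match; 4× c (aromatic, in 5-ring) → match; 4× C (acyclic) → no; 6× c (aromatic, in 6-ring) → match; 1× N (acyclic) → no; 1× O (acyclic) → no.
Summing the matching environments: 1 + 4 + 6 = 11 matching atoms.

11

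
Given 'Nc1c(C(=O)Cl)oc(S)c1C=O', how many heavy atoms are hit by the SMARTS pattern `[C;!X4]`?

2

The query [C;!X4] means: aliphatic carbon that does not have four total connections.
Check the 12 heavy atoms by environment: 1× o (aromatic, X2) → no; 4× c (aromatic, X3) → no; 1× N (X3) → no; 2× C (X3) → match; 2× O (X1) → no; 1× S (X2) → no; 1× Cl (X1) → no.
That gives 2 matching atoms.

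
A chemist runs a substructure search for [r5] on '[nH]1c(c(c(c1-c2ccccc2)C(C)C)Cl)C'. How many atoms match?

5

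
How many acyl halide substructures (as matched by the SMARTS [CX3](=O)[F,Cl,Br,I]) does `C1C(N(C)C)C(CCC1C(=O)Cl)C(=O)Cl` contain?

2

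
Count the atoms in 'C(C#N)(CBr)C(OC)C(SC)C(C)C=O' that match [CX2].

Check the 15 heavy atoms by environment: 8× C (X4) → no; 1× C (X2) → match; 1× N (X1) → no; 1× S (X2) → no; 1× Br (X1) → no; 1× C (X3) → no; 1× O (X1) → no; 1× O (X2) → no.
That gives 1 matching atom.

1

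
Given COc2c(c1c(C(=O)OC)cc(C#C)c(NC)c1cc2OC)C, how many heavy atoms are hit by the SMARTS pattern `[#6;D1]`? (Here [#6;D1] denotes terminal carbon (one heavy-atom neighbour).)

6

The query [#6;D1] means: carbon bonded to exactly one heavy atom.
Check the 23 heavy atoms by environment: 8× c (aromatic, D3) → no; 2× c (aromatic, D2) → no; 1× C (D2) → no; 6× C (D1) → match; 1× N (D2) → no; 3× O (D2) → no; 1× C (D3) → no; 1× O (D1) → no.
That gives 6 matching atoms.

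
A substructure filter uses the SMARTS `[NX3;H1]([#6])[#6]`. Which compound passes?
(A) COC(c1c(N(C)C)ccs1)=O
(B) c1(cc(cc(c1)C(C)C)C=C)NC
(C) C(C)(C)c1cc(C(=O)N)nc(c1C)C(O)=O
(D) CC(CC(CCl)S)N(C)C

B

[NX3;H1]([#6])[#6] describes a trivalent nitrogen with one H, bonded to two carbons (a secondary amine).
(A) has a dimethylamino group (-N(CH3)2) but the nitrogen has H0, not H1.
(B) contains an N-methylamino group (-NHCH3), which satisfies every atom and bond constraint.
(C) has a primary amide (-C(=O)NH2) but the -C(=O)NH2 nitrogen has H2, not H1.
(D) has a dimethylamino group (-N(CH3)2) but the nitrogen has H0, not H1.
So the answer is (B).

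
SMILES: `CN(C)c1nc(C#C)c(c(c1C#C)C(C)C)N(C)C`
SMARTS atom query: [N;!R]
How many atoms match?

2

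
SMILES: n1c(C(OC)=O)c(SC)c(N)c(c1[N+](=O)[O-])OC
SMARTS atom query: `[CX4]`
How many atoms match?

Check the 18 heavy atoms by environment: 1× n (aromatic, X2) → no; 5× c (aromatic, X3) → no; 1× S (X2) → no; 3× C (X4) → match; 1× N (charge +1, X3) → no; 1× O (charge -1, X1) → no; 2× O (X1) → no; 1× N (X3) → no; 2× O (X2) → no; 1× C (X3) → no.
That gives 3 matching atoms.

3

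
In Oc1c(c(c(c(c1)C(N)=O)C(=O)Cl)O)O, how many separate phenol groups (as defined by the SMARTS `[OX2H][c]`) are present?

3

[OX2H][c] is the SMARTS for a phenol: a hydroxyl oxygen attached to an aromatic carbon.
The molecule carries 3 separate instances of a hydroxyl group (-OH) meeting every constraint; each maps to a distinct set of atoms, giving 3 matches.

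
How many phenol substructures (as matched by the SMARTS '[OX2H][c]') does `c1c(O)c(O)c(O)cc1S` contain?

3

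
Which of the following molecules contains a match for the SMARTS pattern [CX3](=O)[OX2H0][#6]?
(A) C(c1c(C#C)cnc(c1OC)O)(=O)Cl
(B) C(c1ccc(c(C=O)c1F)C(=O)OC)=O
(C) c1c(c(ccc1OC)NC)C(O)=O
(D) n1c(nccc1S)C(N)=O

[CX3](=O)[OX2H0][#6] describes a carbonyl carbon bonded to an oxygen that is itself bonded to carbon (no H on that O) (an ester).
(A) has a methoxy ether (-OCH3) but the ether oxygen is not adjacent to a C=O carbon.
(B) contains a methyl-ester group (-C(=O)OCH3), which satisfies every atom and bond constraint.
(C) has a carboxylic acid group (-C(=O)OH) but the singly-bonded O carries H (OX2H1, not H0).
(D) has a primary amide (-C(=O)NH2) but the carbonyl is bonded to N, not to an O-C linkage.
So the answer is (B).

B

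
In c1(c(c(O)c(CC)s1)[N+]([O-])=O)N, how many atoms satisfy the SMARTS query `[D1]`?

5

The query [D1] means: atom with exactly one heavy-atom neighbour (degree 1).
Check the 12 heavy atoms by environment: 1× s (aromatic, D2) → no; 4× c (aromatic, D3) → no; 1× C (D2) → no; 1× C (D1) → match; 2× O (D1) → match; 1× N (D1) → match; 1× N (charge +1, D3) → no; 1× O (charge -1, D1) → match.
Summing the matching environments: 1 + 2 + 1 + 1 = 5 matching atoms.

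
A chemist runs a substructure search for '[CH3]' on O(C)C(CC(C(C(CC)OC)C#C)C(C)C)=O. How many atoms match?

5

The query [CH3] means: aliphatic carbon with exactly three hydrogens.
Check the 17 heavy atoms by environment: 2× C (H2) → no; 5× C (H1) → no; 5× C (H3) → match; 2× C (H0) → no; 3× O (H0) → no.
That gives 5 matching atoms.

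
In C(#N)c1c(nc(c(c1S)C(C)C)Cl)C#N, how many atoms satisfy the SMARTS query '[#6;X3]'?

5

The query [#6;X3] means: any carbon (aromatic or not) with three total connections.
Check the 15 heavy atoms by environment: 1× n (aromatic, X2) → no; 5× c (aromatic, X3) → match; 1× S (X2) → no; 2× C (X2) → no; 2× N (X1) → no; 3× C (X4) → no; 1× Cl (X1) → no.
That gives 5 matching atoms.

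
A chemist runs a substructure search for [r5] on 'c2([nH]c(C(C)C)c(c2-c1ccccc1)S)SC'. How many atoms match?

Check the 17 heavy atoms by environment: 1× n (aromatic, in 5-ring) → match; 4× c (aromatic, in 5-ring) → match; 6× c (aromatic, in 6-ring) → no; 2× S (acyclic) → no; 4× C (acyclic) → no.
Summing the matching environments: 1 + 4 = 5 matching atoms.

5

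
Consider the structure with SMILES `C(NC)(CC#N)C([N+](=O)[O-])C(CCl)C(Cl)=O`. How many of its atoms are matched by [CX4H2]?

2

Check the 16 heavy atoms by environment: 2× C (H2, X4) → match; 3× C (H1, X4) → no; 2× Cl (H0, X1) → no; 1× C (H0, X2) → no; 1× N (H0, X1) → no; 1× N (H1, X3) → no; 1× C (H3, X4) → no; 1× C (H0, X3) → no; 2× O (H0, X1) → no; 1× N (charge +1, H0, X3) → no; 1× O (charge -1, H0, X1) → no.
That gives 2 matching atoms.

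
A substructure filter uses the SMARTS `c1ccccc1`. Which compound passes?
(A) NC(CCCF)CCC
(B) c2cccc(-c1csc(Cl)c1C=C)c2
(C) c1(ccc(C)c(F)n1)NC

B

c1ccccc1 describes six aromatic carbons in a ring (a benzene ring).
(A) has a methyl group (-CH3) but no six-membered all-carbon aromatic ring is present.
(B) contains a phenyl ring, which satisfies every atom and bond constraint.
(C) has a methyl group (-CH3) but no six-membered all-carbon aromatic ring is present.
So the answer is (B).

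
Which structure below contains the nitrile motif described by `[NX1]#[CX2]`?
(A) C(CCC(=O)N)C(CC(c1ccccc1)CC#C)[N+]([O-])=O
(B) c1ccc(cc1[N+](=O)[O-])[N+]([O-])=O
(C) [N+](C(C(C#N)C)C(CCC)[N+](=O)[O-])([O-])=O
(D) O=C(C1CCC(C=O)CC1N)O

C

[NX1]#[CX2] describes a nitrogen triple-bonded to a two-connected carbon (a nitrile).
(A) has a nitro group (-[N+](=O)[O-]) but there is no C#N triple bond.
(B) has a nitro group (-[N+](=O)[O-]) but there is no C#N triple bond.
(C) contains a nitrile (-C#N), which satisfies every atom and bond constraint.
(D) has a primary amino group (-NH2) but the nitrogen is NX3 (three connections), not NX1 triple-bonded.
So the answer is (C).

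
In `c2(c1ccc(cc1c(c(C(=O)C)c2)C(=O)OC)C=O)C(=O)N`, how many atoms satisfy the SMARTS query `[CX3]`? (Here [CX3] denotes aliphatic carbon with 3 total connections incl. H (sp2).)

4

The query [CX3] means: C with X3: aliphatic carbon with exactly 3 total connections.
Check the 22 heavy atoms by environment: 10× c (aromatic, X3) → no; 4× C (X3) → match; 4× O (X1) → no; 1× O (X2) → no; 2× C (X4) → no; 1× N (X3) → no.
That gives 4 matching atoms.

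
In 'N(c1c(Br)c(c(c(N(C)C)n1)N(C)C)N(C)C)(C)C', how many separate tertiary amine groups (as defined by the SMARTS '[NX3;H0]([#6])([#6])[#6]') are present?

[NX3;H0]([#6])([#6])[#6] is the SMARTS for a tertiary amine: a trivalent nitrogen with no H, bonded to three carbons.
The molecule carries 4 separate instances of a dimethylamino group (-N(CH3)2) meeting every constraint; each maps to a distinct set of atoms, giving 4 matches.

4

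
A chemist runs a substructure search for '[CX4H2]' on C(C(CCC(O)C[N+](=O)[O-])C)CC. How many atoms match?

5

The query [CX4H2] means: sp3 carbon (X4) with exactly two hydrogens.
Check the 13 heavy atoms by environment: 5× C (H2, X4) → match; 2× C (H1, X4) → no; 2× C (H3, X4) → no; 1× N (charge +1, H0, X3) → no; 1× O (charge -1, H0, X1) → no; 1× O (H0, X1) → no; 1× O (H1, X2) → no.
That gives 5 matching atoms.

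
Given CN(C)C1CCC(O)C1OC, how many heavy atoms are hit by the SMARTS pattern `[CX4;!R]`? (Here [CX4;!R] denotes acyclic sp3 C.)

3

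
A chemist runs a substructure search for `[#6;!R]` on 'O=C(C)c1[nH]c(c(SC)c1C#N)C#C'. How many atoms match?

6

The query [#6;!R] means: carbon not in any ring.
Check the 14 heavy atoms by environment: 1× n (aromatic, in 5-ring) → no; 4× c (aromatic, in 5-ring) → no; 6× C (acyclic) → match; 1× N (acyclic) → no; 1× S (acyclic) → no; 1× O (acyclic) → no.
That gives 6 matching atoms.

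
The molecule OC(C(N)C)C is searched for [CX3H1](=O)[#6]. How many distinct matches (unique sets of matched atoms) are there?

0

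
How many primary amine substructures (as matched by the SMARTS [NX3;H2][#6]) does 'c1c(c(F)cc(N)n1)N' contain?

2

[NX3;H2][#6] is the SMARTS for a primary amine: a trivalent nitrogen with two H attached to carbon.
The molecule carries 2 separate instances of a primary amino group (-NH2) meeting every constraint; each maps to a distinct set of atoms, giving 2 matches.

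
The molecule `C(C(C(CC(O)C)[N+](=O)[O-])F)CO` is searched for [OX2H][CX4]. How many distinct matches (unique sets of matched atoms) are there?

2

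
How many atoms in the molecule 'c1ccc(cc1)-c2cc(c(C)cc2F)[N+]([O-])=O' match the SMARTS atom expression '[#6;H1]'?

7

Check the 17 heavy atoms by environment: 5× c (aromatic, H0) → no; 7× c (aromatic, H1) → match; 1× F (H0) → no; 1× N (charge +1, H0) → no; 1× O (charge -1, H0) → no; 1× O (H0) → no; 1× C (H3) → no.
That gives 7 matching atoms.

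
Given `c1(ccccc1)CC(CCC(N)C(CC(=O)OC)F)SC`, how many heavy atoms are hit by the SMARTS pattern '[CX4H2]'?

4

Check the 21 heavy atoms by environment: 4× C (H2, X4) → match; 3× C (H1, X4) → no; 1× N (H2, X3) → no; 1× S (H0, X2) → no; 2× C (H3, X4) → no; 1× C (H0, X3) → no; 1× O (H0, X1) → no; 1× O (H0, X2) → no; 1× F (H0, X1) → no; 1× c (aromatic, H0, X3) → no; 5× c (aromatic, H1, X3) → no.
That gives 4 matching atoms.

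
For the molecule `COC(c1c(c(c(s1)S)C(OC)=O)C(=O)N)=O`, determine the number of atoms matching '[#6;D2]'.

0

The query [#6;D2] means: any carbon bonded to exactly two heavy atoms.
Check the 17 heavy atoms by environment: 1× s (aromatic, D2) → no; 4× c (aromatic, D3) → no; 3× C (D3) → no; 3× O (D1) → no; 1× N (D1) → no; 1× S (D1) → no; 2× O (D2) → no; 2× C (D1) → no.
No environment satisfies the query, so 0 matching atoms.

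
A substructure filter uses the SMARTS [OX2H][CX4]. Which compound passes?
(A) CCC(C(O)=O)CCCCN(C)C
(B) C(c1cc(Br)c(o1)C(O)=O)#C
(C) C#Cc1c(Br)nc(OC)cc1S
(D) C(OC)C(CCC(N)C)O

D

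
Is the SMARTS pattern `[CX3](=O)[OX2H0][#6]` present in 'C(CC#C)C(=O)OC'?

The pattern [CX3](=O)[OX2H0][#6] describes a carbonyl carbon bonded to an oxygen that is itself bonded to carbon (no H on that O) — an ester.
The molecule carries a methyl-ester group (-C(=O)OCH3), whose atoms satisfy every constraint of the query, so the pattern matches.

Yes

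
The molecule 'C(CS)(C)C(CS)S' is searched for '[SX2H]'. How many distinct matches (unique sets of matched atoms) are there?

3

[SX2H] is the SMARTS for a thiol: an aliphatic sulfur with two connections, one being H.
The molecule carries 3 separate instances of a thiol (-SH) meeting every constraint; each maps to a distinct set of atoms, giving 3 matches.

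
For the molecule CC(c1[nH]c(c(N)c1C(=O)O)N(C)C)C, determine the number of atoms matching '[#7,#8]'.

The query [#7,#8] means: nitrogen or oxygen (comma = OR).
Check the 15 heavy atoms by environment: 1× n (aromatic) → match; 4× c (aromatic) → no; 2× N → match; 6× C → no; 2× O → match.
Summing the matching environments: 1 + 2 + 2 = 5 matching atoms.

5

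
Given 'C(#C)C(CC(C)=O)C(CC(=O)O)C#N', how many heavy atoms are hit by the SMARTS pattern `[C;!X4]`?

5

Check the 14 heavy atoms by environment: 5× C (X4) → no; 2× C (X3) → match; 2× O (X1) → no; 1× O (X2) → no; 3× C (X2) → match; 1× N (X1) → no.
Summing the matching environments: 2 + 3 = 5 matching atoms.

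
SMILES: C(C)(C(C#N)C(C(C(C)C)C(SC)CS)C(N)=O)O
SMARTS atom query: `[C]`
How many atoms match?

The query [C] means: uppercase C matches aliphatic (non-aromatic) carbon only.
Check the 19 heavy atoms by environment: 13× C → match; 2× S → no; 2× O → no; 2× N → no.
That gives 13 matching atoms.

13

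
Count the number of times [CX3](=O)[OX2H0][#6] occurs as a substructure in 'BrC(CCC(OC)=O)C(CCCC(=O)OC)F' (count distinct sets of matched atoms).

[CX3](=O)[OX2H0][#6] is the SMARTS for an ester: a carbonyl carbon bonded to an oxygen that is itself bonded to carbon (no H on that O).
The molecule carries 2 separate instances of a methyl-ester group (-C(=O)OCH3) meeting every constraint; each maps to a distinct set of atoms, giving 2 matches.

2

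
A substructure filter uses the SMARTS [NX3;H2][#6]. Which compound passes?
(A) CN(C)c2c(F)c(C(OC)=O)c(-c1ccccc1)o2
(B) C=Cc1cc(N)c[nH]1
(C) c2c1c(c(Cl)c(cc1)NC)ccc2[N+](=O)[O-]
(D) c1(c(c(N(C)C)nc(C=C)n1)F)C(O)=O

B

[NX3;H2][#6] describes a trivalent nitrogen with two H attached to carbon (a primary amine).
(A) has a dimethylamino group (-N(CH3)2) but the nitrogen has H0, not H2.
(B) contains a primary amino group (-NH2), which satisfies every atom and bond constraint.
(C) has a nitro group (-[N+](=O)[O-]) but the nitrogen is [N+] with no H, not NX3H2.
(D) has a dimethylamino group (-N(CH3)2) but the nitrogen has H0, not H2.
So the answer is (B).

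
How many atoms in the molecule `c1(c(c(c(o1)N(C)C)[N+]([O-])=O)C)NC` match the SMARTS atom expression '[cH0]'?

4

The query [cH0] means: aromatic carbon with no attached hydrogen (substituted or ring-fusion).
Check the 14 heavy atoms by environment: 1× o (aromatic, H0) → no; 4× c (aromatic, H0) → match; 1× N (H1) → no; 4× C (H3) → no; 1× N (charge +1, H0) → no; 1× O (charge -1, H0) → no; 1× O (H0) → no; 1× N (H0) → no.
That gives 4 matching atoms.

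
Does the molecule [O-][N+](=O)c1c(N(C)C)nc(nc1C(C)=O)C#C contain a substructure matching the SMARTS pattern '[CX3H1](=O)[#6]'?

No

The pattern [CX3H1](=O)[#6] describes an sp2 carbon with one H, double-bonded to O and single-bonded to carbon — an aldehyde.
The closest candidate here is an acetyl/ketone group (-C(=O)CH3), but the carbonyl carbon has H0 (two carbon neighbours), not H1. No other fragment satisfies the full query, so there is no match.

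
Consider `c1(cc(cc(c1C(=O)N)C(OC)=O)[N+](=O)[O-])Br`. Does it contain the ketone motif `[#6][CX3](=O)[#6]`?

No

The pattern [#6][CX3](=O)[#6] describes a carbonyl carbon (no H) flanked by two carbons — a ketone.
The closest candidate here is a primary amide (-C(=O)NH2), but one neighbour of the carbonyl carbon is N, not C. No other fragment satisfies the full query, so there is no match.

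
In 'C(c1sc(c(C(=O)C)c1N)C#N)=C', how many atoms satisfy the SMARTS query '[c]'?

The query [c] means: lowercase c matches aromatic carbon only.
Check the 13 heavy atoms by environment: 1× s (aromatic) → no; 4× c (aromatic) → match; 5× C → no; 1× O → no; 2× N → no.
That gives 4 matching atoms.

4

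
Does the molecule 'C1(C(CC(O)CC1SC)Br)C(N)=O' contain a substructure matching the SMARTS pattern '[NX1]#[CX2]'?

No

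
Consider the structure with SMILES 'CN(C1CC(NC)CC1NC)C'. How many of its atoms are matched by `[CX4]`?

The query [CX4] means: C with X4: aliphatic carbon with exactly 4 total connections (bonds + H).
Check the 12 heavy atoms by environment: 9× C (X4) → match; 3× N (X3) → no.
That gives 9 matching atoms.

9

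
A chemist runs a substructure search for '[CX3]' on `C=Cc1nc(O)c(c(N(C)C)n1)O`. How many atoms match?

The query [CX3] means: C with X3: aliphatic carbon with exactly 3 total connections.
Check the 13 heavy atoms by environment: 2× n (aromatic, X2) → no; 4× c (aromatic, X3) → no; 1× N (X3) → no; 2× C (X4) → no; 2× O (X2) → no; 2× C (X3) → match.
That gives 2 matching atoms.

2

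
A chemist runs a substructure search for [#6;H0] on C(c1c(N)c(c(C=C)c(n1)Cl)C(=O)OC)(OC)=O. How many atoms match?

7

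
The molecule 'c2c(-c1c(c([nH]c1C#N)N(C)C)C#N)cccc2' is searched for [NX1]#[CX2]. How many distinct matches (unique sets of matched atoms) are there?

2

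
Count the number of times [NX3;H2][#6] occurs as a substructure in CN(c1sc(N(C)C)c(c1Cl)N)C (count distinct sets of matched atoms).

[NX3;H2][#6] is the SMARTS for a primary amine: a trivalent nitrogen with two H attached to carbon.
Exactly one fragment in the molecule meets all constraints, giving 1 match.

1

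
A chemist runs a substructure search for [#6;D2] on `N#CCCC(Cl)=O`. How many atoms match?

3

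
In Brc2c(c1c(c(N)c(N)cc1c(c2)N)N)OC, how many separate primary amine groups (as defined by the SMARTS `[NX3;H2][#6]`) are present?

[NX3;H2][#6] is the SMARTS for a primary amine: a trivalent nitrogen with two H attached to carbon.
The molecule carries 4 separate instances of a primary amino group (-NH2) meeting every constraint; each maps to a distinct set of atoms, giving 4 matches.

4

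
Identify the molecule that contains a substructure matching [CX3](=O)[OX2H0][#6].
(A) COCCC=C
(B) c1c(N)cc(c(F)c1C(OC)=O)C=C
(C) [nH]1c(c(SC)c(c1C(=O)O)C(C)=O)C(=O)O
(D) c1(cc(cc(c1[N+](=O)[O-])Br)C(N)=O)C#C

[CX3](=O)[OX2H0][#6] describes a carbonyl carbon bonded to an oxygen that is itself bonded to carbon (no H on that O) (an ester).
(A) has a methoxy ether (-OCH3) but the ether oxygen is not adjacent to a C=O carbon.
(B) contains a methyl-ester group (-C(=O)OCH3), which satisfies every atom and bond constraint.
(C) has a carboxylic acid group (-C(=O)OH) but the singly-bonded O carries H (OX2H1, not H0).
(D) has a primary amide (-C(=O)NH2) but the carbonyl is bonded to N, not to an O-C linkage.
So the answer is (B).

B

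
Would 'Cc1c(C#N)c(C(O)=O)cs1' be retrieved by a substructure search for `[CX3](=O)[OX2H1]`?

Yes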